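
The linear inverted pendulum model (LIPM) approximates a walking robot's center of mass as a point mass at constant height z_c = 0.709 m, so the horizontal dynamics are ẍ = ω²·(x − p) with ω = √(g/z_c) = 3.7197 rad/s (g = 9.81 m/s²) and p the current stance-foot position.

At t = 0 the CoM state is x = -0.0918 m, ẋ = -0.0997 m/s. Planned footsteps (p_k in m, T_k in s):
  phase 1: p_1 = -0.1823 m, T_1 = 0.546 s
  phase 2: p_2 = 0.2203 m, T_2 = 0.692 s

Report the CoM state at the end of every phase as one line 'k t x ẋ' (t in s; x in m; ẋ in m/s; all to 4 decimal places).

1 0.5460 0.0681 0.8743
2 1.2380 0.7490 2.0765

phase 1: p=-0.1823, T=0.546, ωT=2.030956, cosh=3.876290, sinh=3.745080; start (x,ẋ)=(-0.091800, -0.099700) → end (x,ẋ)=(0.068124, 0.874251)
phase 2: p=0.2203, T=0.692, ωT=2.574032, cosh=6.597422, sinh=6.521195; start (x,ẋ)=(0.068124, 0.874251) → end (x,ẋ)=(0.749024, 2.076486)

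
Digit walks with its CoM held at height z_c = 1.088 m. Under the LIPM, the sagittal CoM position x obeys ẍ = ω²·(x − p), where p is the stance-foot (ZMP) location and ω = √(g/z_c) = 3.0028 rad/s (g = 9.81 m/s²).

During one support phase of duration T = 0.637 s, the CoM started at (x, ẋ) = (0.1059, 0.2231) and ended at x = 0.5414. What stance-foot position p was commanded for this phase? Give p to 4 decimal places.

p = 0.0289

ωT = 3.0028·0.637 = 1.912784; cosh(ωT) = 3.459791, sinh(ωT) = 3.312122
x(T) = p + (x₀−p)·cosh(ωT) + (ẋ₀/ω)·sinh(ωT) ⇒ p·(1 − cosh) = x(T) − x₀·cosh − (ẋ₀/ω)·sinh
numerator   = 0.5414 − (0.1059)·3.459791 − (0.2231/3.0028)·3.312122 = -0.071074
denominator = 1 − 3.459791 = -2.459791
p = -0.071074 / -2.459791 = 0.0289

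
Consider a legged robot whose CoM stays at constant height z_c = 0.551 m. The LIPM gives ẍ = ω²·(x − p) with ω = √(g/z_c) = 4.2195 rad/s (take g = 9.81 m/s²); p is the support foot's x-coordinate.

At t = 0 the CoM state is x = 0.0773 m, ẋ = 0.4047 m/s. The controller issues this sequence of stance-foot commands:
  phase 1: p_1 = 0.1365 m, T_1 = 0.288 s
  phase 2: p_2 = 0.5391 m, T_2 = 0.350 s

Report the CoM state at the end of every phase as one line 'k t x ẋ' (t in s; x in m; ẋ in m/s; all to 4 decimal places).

1 0.2880 0.1754 0.3582
2 0.6380 -0.1227 -2.3600

phase 1: p=0.1365, T=0.288, ωT=1.215216, cosh=1.833834, sinh=1.537188; start (x,ẋ)=(0.077300, 0.404700) → end (x,ẋ)=(0.175372, 0.358172)
phase 2: p=0.5391, T=0.350, ωT=1.476825, cosh=2.303691, sinh=2.075329; start (x,ẋ)=(0.175372, 0.358172) → end (x,ẋ)=(-0.122654, -2.359999)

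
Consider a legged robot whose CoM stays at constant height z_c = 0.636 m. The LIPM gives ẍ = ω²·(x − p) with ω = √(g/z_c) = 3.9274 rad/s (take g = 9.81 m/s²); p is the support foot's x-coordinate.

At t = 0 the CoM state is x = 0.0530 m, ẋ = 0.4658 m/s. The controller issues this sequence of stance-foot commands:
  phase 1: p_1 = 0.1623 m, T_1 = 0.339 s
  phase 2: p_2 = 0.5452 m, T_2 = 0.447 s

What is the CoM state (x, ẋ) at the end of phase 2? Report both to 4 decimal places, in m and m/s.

x = -0.4990, ẋ = -3.8004

phase 1: p=0.1623, T=0.339, ωT=1.331389, cosh=2.025204, sinh=1.761094; start (x,ẋ)=(0.053000, 0.465800) → end (x,ẋ)=(0.149816, 0.187364)
phase 2: p=0.5452, T=0.447, ωT=1.755548, cosh=2.979715, sinh=2.806902; start (x,ẋ)=(0.149816, 0.187364) → end (x,ẋ)=(-0.499024, -3.800357)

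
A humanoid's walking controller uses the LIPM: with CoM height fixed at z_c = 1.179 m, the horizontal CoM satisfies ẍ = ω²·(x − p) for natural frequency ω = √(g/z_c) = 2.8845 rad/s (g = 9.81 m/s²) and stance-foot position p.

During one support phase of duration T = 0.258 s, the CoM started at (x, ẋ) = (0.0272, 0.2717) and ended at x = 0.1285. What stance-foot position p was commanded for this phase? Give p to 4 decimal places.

p = -0.0575

ωT = 2.8845·0.258 = 0.744201; cosh(ωT) = 1.289936, sinh(ωT) = 0.814823
x(T) = p + (x₀−p)·cosh(ωT) + (ẋ₀/ω)·sinh(ωT) ⇒ p·(1 − cosh) = x(T) − x₀·cosh − (ẋ₀/ω)·sinh
numerator   = 0.1285 − (0.0272)·1.289936 − (0.2717/2.8845)·0.814823 = 0.016663
denominator = 1 − 1.289936 = -0.289936
p = 0.016663 / -0.289936 = -0.0575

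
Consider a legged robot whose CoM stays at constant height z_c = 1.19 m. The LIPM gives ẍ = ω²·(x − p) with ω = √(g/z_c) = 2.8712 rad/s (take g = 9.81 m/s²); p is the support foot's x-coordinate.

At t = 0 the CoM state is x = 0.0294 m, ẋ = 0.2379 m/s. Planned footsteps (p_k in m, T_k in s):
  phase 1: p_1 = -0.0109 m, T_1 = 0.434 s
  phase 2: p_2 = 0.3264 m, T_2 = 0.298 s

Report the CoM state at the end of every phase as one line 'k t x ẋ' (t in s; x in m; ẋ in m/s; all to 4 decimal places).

1 0.4340 0.1971 0.6323
2 0.7320 0.3590 0.5203

phase 1: p=-0.0109, T=0.434, ωT=1.246101, cosh=1.882192, sinh=1.594568; start (x,ẋ)=(0.029400, 0.237900) → end (x,ẋ)=(0.197074, 0.632280)
phase 2: p=0.3264, T=0.298, ωT=0.855618, cosh=1.388924, sinh=0.963903; start (x,ẋ)=(0.197074, 0.632280) → end (x,ẋ)=(0.359042, 0.520271)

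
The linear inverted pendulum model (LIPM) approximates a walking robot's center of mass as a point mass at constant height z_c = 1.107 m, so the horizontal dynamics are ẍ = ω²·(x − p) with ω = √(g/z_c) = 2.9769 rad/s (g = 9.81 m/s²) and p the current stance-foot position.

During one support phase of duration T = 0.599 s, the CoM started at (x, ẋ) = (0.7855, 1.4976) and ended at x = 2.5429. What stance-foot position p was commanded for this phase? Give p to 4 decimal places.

ωT = 2.9769·0.599 = 1.783163; cosh(ωT) = 3.058374, sinh(ωT) = 2.890269
x(T) = p + (x₀−p)·cosh(ωT) + (ẋ₀/ω)·sinh(ωT) ⇒ p·(1 − cosh) = x(T) − x₀·cosh − (ẋ₀/ω)·sinh
numerator   = 2.5429 − (0.7855)·3.058374 − (1.4976/2.9769)·2.890269 = -1.313471
denominator = 1 − 3.058374 = -2.058374
p = -1.313471 / -2.058374 = 0.6381

p = 0.6381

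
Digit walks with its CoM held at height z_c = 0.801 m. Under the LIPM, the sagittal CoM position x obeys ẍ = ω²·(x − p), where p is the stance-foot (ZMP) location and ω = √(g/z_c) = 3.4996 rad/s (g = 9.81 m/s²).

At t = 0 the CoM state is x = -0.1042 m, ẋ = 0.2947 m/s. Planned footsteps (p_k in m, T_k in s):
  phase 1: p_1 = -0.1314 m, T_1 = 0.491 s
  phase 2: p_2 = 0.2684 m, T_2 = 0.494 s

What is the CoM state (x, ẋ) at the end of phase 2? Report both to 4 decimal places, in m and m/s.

phase 1: p=-0.1314, T=0.491, ωT=1.718304, cosh=2.877217, sinh=2.697846; start (x,ẋ)=(-0.104200, 0.294700) → end (x,ẋ)=(0.174045, 1.104721)
phase 2: p=0.2684, T=0.494, ωT=1.728802, cosh=2.905700, sinh=2.728203; start (x,ẋ)=(0.174045, 1.104721) → end (x,ẋ)=(0.855446, 2.309122)

x = 0.8554, ẋ = 2.3091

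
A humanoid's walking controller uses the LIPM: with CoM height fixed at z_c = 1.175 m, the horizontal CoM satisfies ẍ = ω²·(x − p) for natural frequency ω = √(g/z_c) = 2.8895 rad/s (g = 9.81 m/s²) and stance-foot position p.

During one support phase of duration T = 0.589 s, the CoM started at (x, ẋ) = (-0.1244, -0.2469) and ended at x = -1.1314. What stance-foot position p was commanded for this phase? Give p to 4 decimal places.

ωT = 2.8895·0.589 = 1.701915; cosh(ωT) = 2.833388, sinh(ωT) = 2.651054
x(T) = p + (x₀−p)·cosh(ωT) + (ẋ₀/ω)·sinh(ωT) ⇒ p·(1 − cosh) = x(T) − x₀·cosh − (ẋ₀/ω)·sinh
numerator   = -1.1314 − (-0.1244)·2.833388 − (-0.2469/2.8895)·2.651054 = -0.552401
denominator = 1 − 2.833388 = -1.833388
p = -0.552401 / -1.833388 = 0.3013

p = 0.3013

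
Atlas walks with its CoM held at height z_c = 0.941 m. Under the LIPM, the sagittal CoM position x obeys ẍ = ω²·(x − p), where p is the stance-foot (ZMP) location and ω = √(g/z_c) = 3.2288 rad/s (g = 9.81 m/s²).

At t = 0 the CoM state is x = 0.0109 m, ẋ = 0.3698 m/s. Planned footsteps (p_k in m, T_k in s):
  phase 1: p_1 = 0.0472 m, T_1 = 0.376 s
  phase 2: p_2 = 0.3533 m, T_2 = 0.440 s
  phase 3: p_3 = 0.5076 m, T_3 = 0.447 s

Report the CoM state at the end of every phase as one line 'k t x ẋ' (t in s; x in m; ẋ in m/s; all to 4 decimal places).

phase 1: p=0.0472, T=0.376, ωT=1.214029, cosh=1.832010, sinh=1.535012; start (x,ẋ)=(0.010900, 0.369800) → end (x,ẋ)=(0.156506, 0.497566)
phase 2: p=0.3533, T=0.440, ωT=1.420672, cosh=2.190727, sinh=1.949175; start (x,ẋ)=(0.156506, 0.497566) → end (x,ẋ)=(0.222550, -0.148495)
phase 3: p=0.5076, T=0.447, ωT=1.443274, cosh=2.235344, sinh=1.999191; start (x,ẋ)=(0.222550, -0.148495) → end (x,ẋ)=(-0.221530, -2.171933)

1 0.3760 0.1565 0.4976
2 0.8160 0.2225 -0.1485
3 1.2630 -0.2215 -2.1719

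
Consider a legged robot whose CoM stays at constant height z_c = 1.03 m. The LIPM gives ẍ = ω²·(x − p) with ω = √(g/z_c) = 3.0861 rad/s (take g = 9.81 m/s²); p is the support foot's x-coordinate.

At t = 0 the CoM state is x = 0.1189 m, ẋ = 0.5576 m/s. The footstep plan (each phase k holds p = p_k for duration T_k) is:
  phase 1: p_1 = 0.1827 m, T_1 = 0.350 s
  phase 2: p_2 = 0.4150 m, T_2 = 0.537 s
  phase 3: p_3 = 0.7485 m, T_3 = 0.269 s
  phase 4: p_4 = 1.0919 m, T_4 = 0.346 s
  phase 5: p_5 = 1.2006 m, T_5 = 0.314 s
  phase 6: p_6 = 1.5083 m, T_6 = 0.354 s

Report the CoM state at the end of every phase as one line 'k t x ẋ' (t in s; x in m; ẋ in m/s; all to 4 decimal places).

1 0.3500 0.3133 0.6592
2 0.8870 0.6784 0.9986
3 1.1560 0.9534 1.1621
4 1.5020 1.3497 1.3419
5 1.8160 1.9158 2.5417
6 2.1700 3.2739 5.8794

phase 1: p=0.1827, T=0.350, ωT=1.080135, cosh=1.642313, sinh=1.302764; start (x,ẋ)=(0.118900, 0.557600) → end (x,ẋ)=(0.313305, 0.659249)
phase 2: p=0.4150, T=0.537, ωT=1.657236, cosh=2.717729, sinh=2.527064; start (x,ẋ)=(0.313305, 0.659249) → end (x,ẋ)=(0.678449, 0.998565)
phase 3: p=0.7485, T=0.269, ωT=0.830161, cosh=1.364833, sinh=0.928854; start (x,ẋ)=(0.678449, 0.998565) → end (x,ẋ)=(0.953440, 1.162071)
phase 4: p=1.0919, T=0.346, ωT=1.067791, cosh=1.626356, sinh=1.282589; start (x,ẋ)=(0.953440, 1.162071) → end (x,ẋ)=(1.349674, 1.341891)
phase 5: p=1.2006, T=0.314, ωT=0.969035, cosh=1.507425, sinh=1.127976; start (x,ẋ)=(1.349674, 1.341891) → end (x,ẋ)=(1.915782, 2.541734)
phase 6: p=1.5083, T=0.354, ωT=1.092479, cosh=1.658521, sinh=1.323137; start (x,ẋ)=(1.915782, 2.541734) → end (x,ẋ)=(3.273863, 5.879405)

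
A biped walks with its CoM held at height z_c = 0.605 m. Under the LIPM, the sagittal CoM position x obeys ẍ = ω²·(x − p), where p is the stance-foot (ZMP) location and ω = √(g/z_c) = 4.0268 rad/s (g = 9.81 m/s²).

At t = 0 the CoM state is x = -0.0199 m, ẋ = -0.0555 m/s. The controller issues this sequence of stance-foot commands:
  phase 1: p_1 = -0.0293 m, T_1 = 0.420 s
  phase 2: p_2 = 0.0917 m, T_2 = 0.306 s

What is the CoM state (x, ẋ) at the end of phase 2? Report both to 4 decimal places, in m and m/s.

x = -0.1735, ẋ = -0.9310

phase 1: p=-0.0293, T=0.420, ωT=1.691256, cosh=2.805290, sinh=2.621002; start (x,ẋ)=(-0.019900, -0.055500) → end (x,ẋ)=(-0.039055, -0.056484)
phase 2: p=0.0917, T=0.306, ωT=1.232201, cosh=1.860209, sinh=1.568559; start (x,ẋ)=(-0.039055, -0.056484) → end (x,ẋ)=(-0.173533, -0.930953)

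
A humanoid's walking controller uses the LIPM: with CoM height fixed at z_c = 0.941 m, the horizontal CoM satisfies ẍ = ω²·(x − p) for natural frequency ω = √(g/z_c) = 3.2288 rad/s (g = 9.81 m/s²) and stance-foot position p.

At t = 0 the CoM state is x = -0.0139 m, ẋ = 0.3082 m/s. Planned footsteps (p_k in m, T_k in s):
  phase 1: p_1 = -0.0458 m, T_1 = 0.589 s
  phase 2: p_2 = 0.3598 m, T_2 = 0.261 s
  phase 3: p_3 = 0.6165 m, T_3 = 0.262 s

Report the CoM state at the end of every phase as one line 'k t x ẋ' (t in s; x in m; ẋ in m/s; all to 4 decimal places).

phase 1: p=-0.0458, T=0.589, ωT=1.901763, cosh=3.423499, sinh=3.274194; start (x,ẋ)=(-0.013900, 0.308200) → end (x,ẋ)=(0.375943, 1.392360)
phase 2: p=0.3598, T=0.261, ωT=0.842717, cosh=1.376604, sinh=0.946065; start (x,ẋ)=(0.375943, 1.392360) → end (x,ẋ)=(0.789995, 1.966039)
phase 3: p=0.6165, T=0.262, ωT=0.845946, cosh=1.379666, sinh=0.950514; start (x,ẋ)=(0.789995, 1.966039) → end (x,ẋ)=(1.434640, 3.244936)

1 0.5890 0.3759 1.3924
2 0.8500 0.7900 1.9660
3 1.1120 1.4346 3.2449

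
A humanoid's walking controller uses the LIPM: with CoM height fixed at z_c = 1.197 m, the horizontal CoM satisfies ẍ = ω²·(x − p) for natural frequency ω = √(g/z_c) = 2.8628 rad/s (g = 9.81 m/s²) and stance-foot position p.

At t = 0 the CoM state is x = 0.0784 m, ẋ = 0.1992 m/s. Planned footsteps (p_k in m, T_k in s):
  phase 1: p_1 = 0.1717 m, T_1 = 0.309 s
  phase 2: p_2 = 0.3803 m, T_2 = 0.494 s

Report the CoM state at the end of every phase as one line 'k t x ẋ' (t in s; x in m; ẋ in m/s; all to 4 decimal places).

phase 1: p=0.1717, T=0.309, ωT=0.884605, cosh=1.417453, sinh=1.004575; start (x,ẋ)=(0.078400, 0.199200) → end (x,ẋ)=(0.109352, 0.014035)
phase 2: p=0.3803, T=0.494, ωT=1.414223, cosh=2.178202, sinh=1.935088; start (x,ẋ)=(0.109352, 0.014035) → end (x,ẋ)=(-0.200392, -1.470416)

1 0.3090 0.1094 0.0140
2 0.8030 -0.2004 -1.4704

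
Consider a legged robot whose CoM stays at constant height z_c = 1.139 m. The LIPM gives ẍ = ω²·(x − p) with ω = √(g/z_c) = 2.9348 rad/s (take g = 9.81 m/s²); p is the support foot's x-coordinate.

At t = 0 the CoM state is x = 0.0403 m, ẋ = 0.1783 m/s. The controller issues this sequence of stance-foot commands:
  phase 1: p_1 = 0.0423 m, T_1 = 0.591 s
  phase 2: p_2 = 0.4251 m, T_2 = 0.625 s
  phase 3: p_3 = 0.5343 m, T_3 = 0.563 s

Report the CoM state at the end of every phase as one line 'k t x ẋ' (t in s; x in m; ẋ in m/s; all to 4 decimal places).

1 0.5910 0.2032 0.5047
2 1.2160 0.2374 -0.3662
3 1.7790 -0.5824 -3.1806

phase 1: p=0.0423, T=0.591, ωT=1.734467, cosh=2.921200, sinh=2.744706; start (x,ẋ)=(0.040300, 0.178300) → end (x,ẋ)=(0.203209, 0.504740)
phase 2: p=0.4251, T=0.625, ωT=1.834250, cosh=3.210085, sinh=3.050352; start (x,ẋ)=(0.203209, 0.504740) → end (x,ẋ)=(0.237423, -0.366152)
phase 3: p=0.5343, T=0.563, ωT=1.652292, cosh=2.705270, sinh=2.513660; start (x,ẋ)=(0.237423, -0.366152) → end (x,ẋ)=(-0.582443, -3.180631)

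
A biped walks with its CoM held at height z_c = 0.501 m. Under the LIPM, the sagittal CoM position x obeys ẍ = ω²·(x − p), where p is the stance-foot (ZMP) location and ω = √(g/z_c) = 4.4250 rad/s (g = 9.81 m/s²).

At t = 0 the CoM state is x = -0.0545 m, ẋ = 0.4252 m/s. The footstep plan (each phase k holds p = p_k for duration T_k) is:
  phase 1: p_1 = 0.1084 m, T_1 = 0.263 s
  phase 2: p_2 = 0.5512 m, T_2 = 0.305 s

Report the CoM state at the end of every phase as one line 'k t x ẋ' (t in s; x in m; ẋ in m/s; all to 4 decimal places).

1 0.2630 -0.0390 -0.2944
2 0.5680 -0.7829 -5.3023

phase 1: p=0.1084, T=0.263, ωT=1.163775, cosh=1.757152, sinh=1.444847; start (x,ẋ)=(-0.054500, 0.425200) → end (x,ẋ)=(-0.039004, -0.294352)
phase 2: p=0.5512, T=0.305, ωT=1.349625, cosh=2.057658, sinh=1.798321; start (x,ẋ)=(-0.039004, -0.294352) → end (x,ẋ)=(-0.782863, -5.302265)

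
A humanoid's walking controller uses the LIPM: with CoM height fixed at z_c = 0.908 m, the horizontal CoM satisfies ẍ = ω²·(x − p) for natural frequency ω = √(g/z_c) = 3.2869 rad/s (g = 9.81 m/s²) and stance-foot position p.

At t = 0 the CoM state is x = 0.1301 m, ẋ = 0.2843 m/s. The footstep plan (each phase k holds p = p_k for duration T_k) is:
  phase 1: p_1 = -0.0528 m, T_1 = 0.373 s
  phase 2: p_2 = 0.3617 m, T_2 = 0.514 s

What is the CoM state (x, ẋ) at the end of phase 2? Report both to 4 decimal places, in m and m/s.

x = 1.6897, ẋ = 4.5992

phase 1: p=-0.0528, T=0.373, ωT=1.226014, cosh=1.850539, sinh=1.557079; start (x,ẋ)=(0.130100, 0.284300) → end (x,ẋ)=(0.420343, 1.462184)
phase 2: p=0.3617, T=0.514, ωT=1.689467, cosh=2.800604, sinh=2.615986; start (x,ẋ)=(0.420343, 1.462184) → end (x,ẋ)=(1.689663, 4.599240)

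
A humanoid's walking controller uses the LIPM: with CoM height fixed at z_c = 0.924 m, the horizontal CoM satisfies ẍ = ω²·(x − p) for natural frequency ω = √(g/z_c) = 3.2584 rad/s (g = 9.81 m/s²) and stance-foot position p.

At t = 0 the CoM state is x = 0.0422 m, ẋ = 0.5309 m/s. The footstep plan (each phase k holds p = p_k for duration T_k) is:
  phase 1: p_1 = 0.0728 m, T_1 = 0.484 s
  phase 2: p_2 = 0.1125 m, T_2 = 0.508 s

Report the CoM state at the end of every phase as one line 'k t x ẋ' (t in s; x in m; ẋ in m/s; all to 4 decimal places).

1 0.4840 0.3731 1.1088
2 0.9920 1.6776 5.1492

phase 1: p=0.0728, T=0.484, ωT=1.577066, cosh=2.523655, sinh=2.317075; start (x,ẋ)=(0.042200, 0.530900) → end (x,ẋ)=(0.373103, 1.108780)
phase 2: p=0.1125, T=0.508, ωT=1.655267, cosh=2.712760, sinh=2.521719; start (x,ẋ)=(0.373103, 1.108780) → end (x,ẋ)=(1.677554, 5.149172)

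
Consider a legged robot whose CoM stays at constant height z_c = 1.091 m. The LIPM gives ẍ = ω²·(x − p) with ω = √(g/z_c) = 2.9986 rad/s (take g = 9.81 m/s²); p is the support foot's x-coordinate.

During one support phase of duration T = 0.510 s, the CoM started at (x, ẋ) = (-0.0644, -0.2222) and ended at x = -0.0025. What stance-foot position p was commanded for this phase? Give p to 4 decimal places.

p = -0.2232

ωT = 2.9986·0.510 = 1.529286; cosh(ωT) = 2.415785, sinh(ωT) = 2.199095
x(T) = p + (x₀−p)·cosh(ωT) + (ẋ₀/ω)·sinh(ωT) ⇒ p·(1 − cosh) = x(T) − x₀·cosh − (ẋ₀/ω)·sinh
numerator   = -0.0025 − (-0.0644)·2.415785 − (-0.2222/2.9986)·2.199095 = 0.316032
denominator = 1 − 2.415785 = -1.415785
p = 0.316032 / -1.415785 = -0.2232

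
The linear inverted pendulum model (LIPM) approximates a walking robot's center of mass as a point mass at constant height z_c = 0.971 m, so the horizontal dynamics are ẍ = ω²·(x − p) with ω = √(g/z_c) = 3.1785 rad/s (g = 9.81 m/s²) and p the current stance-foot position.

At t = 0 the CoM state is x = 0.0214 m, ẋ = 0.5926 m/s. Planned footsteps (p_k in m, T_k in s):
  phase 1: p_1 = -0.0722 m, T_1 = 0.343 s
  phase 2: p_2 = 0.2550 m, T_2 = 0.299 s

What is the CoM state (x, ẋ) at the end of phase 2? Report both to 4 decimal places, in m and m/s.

x = 0.8400, ẋ = 2.2999

phase 1: p=-0.0722, T=0.343, ωT=1.090226, cosh=1.655543, sinh=1.319402; start (x,ẋ)=(0.021400, 0.592600) → end (x,ẋ)=(0.328748, 1.373607)
phase 2: p=0.2550, T=0.299, ωT=0.950372, cosh=1.486634, sinh=1.100037; start (x,ẋ)=(0.328748, 1.373607) → end (x,ẋ)=(0.840024, 2.299909)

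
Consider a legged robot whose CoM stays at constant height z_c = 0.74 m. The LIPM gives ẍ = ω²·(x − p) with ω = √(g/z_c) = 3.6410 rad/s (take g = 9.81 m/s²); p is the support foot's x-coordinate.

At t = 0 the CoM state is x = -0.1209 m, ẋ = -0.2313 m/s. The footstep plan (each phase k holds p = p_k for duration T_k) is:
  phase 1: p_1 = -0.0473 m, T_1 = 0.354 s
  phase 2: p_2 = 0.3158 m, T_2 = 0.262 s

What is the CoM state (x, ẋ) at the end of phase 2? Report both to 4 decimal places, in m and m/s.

x = -0.8718, ẋ = -3.8110

phase 1: p=-0.0473, T=0.354, ωT=1.288914, cosh=1.952207, sinh=1.676637; start (x,ẋ)=(-0.120900, -0.231300) → end (x,ẋ)=(-0.297493, -0.900847)
phase 2: p=0.3158, T=0.262, ωT=0.953942, cosh=1.490571, sinh=1.105352; start (x,ẋ)=(-0.297493, -0.900847) → end (x,ẋ)=(-0.871840, -3.811027)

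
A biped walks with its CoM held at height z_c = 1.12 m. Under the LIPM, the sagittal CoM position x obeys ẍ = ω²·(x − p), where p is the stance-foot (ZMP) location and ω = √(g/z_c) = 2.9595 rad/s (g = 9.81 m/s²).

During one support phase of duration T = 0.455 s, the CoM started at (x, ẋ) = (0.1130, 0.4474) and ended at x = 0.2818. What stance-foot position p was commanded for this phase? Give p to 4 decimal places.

p = 0.2100

ωT = 2.9595·0.455 = 1.346572; cosh(ωT) = 2.052179, sinh(ωT) = 1.792048
x(T) = p + (x₀−p)·cosh(ωT) + (ẋ₀/ω)·sinh(ωT) ⇒ p·(1 − cosh) = x(T) − x₀·cosh − (ẋ₀/ω)·sinh
numerator   = 0.2818 − (0.1130)·2.052179 − (0.4474/2.9595)·1.792048 = -0.221008
denominator = 1 − 2.052179 = -1.052179
p = -0.221008 / -1.052179 = 0.2100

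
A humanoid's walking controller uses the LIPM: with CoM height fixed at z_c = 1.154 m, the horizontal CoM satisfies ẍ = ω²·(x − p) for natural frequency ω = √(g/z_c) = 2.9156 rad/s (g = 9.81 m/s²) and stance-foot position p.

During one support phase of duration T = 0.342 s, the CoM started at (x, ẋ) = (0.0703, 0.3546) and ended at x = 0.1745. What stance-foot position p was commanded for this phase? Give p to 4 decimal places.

ωT = 2.9156·0.342 = 0.997135; cosh(ωT) = 1.539720, sinh(ωT) = 1.170785
x(T) = p + (x₀−p)·cosh(ωT) + (ẋ₀/ω)·sinh(ωT) ⇒ p·(1 − cosh) = x(T) − x₀·cosh − (ẋ₀/ω)·sinh
numerator   = 0.1745 − (0.0703)·1.539720 − (0.3546/2.9156)·1.170785 = -0.076135
denominator = 1 − 1.539720 = -0.539720
p = -0.076135 / -0.539720 = 0.1411

p = 0.1411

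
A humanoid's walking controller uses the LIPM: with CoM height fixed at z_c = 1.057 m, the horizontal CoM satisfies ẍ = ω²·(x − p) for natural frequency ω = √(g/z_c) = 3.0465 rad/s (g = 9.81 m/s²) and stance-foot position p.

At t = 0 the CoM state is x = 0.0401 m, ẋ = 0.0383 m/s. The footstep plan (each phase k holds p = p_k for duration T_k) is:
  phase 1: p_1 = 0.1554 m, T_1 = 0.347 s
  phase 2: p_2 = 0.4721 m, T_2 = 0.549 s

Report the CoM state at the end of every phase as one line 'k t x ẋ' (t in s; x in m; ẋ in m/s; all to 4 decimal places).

phase 1: p=0.1554, T=0.347, ωT=1.057136, cosh=1.612782, sinh=1.265333; start (x,ẋ)=(0.040100, 0.038300) → end (x,ẋ)=(-0.014646, -0.382693)
phase 2: p=0.4721, T=0.549, ωT=1.672529, cosh=2.756694, sinh=2.568922; start (x,ẋ)=(-0.014646, -0.382693) → end (x,ẋ)=(-1.192412, -4.864352)

1 0.3470 -0.0146 -0.3827
2 0.8960 -1.1924 -4.8644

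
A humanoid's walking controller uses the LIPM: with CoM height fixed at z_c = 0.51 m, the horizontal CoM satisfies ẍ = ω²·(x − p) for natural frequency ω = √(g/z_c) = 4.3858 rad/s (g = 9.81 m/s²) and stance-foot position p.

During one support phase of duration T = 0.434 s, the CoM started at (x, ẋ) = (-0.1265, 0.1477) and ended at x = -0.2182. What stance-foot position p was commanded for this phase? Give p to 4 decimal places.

ωT = 4.3858·0.434 = 1.903437; cosh(ωT) = 3.428985, sinh(ωT) = 3.279930
x(T) = p + (x₀−p)·cosh(ωT) + (ẋ₀/ω)·sinh(ωT) ⇒ p·(1 − cosh) = x(T) − x₀·cosh − (ẋ₀/ω)·sinh
numerator   = -0.2182 − (-0.1265)·3.428985 − (0.1477/4.3858)·3.279930 = 0.105109
denominator = 1 − 3.428985 = -2.428985
p = 0.105109 / -2.428985 = -0.0433

p = -0.0433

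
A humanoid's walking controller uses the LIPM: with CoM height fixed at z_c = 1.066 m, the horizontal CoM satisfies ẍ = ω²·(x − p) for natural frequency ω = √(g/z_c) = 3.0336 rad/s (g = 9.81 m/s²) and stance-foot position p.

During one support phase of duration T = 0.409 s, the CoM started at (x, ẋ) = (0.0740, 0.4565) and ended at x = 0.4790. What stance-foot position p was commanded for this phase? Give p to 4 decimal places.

p = -0.1166

ωT = 3.0336·0.409 = 1.240742; cosh(ωT) = 1.873675, sinh(ωT) = 1.584505
x(T) = p + (x₀−p)·cosh(ωT) + (ẋ₀/ω)·sinh(ωT) ⇒ p·(1 − cosh) = x(T) − x₀·cosh − (ẋ₀/ω)·sinh
numerator   = 0.4790 − (0.0740)·1.873675 − (0.4565/3.0336)·1.584505 = 0.101910
denominator = 1 − 1.873675 = -0.873675
p = 0.101910 / -0.873675 = -0.1166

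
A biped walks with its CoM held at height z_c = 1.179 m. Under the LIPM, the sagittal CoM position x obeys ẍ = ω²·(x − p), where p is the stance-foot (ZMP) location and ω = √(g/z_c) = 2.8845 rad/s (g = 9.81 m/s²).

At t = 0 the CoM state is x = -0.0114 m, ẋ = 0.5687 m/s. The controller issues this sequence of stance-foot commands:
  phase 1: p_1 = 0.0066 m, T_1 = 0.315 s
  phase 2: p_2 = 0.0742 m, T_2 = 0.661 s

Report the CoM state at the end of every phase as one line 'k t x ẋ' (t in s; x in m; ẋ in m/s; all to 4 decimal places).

phase 1: p=0.0066, T=0.315, ωT=0.908618, cosh=1.441986, sinh=1.038905; start (x,ẋ)=(-0.011400, 0.568700) → end (x,ẋ)=(0.185472, 0.766116)
phase 2: p=0.0742, T=0.661, ωT=1.906655, cosh=3.439555, sinh=3.290979; start (x,ẋ)=(0.185472, 0.766116) → end (x,ẋ)=(1.331002, 3.691384)

1 0.3150 0.1855 0.7661
2 0.9760 1.3310 3.6914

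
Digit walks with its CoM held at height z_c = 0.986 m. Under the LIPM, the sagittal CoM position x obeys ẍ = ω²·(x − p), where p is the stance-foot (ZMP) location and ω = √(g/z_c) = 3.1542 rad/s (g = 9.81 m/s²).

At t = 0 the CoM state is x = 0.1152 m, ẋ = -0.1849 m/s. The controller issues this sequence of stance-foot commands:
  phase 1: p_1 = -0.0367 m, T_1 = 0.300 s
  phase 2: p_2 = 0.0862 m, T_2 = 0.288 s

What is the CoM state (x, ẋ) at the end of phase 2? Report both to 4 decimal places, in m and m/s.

phase 1: p=-0.0367, T=0.300, ωT=0.946260, cosh=1.482124, sinh=1.093934; start (x,ẋ)=(0.115200, -0.184900) → end (x,ẋ)=(0.124308, 0.250084)
phase 2: p=0.0862, T=0.288, ωT=0.908410, cosh=1.441770, sinh=1.038605; start (x,ẋ)=(0.124308, 0.250084) → end (x,ẋ)=(0.223490, 0.485404)

x = 0.2235, ẋ = 0.4854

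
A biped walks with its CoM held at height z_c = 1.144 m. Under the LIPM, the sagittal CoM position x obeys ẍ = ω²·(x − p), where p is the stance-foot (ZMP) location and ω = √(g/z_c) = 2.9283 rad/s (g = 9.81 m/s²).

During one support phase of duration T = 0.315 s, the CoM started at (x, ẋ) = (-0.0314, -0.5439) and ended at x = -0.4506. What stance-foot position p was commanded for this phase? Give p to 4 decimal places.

p = 0.4561

ωT = 2.9283·0.315 = 0.922415; cosh(ωT) = 1.456457, sinh(ωT) = 1.058899
x(T) = p + (x₀−p)·cosh(ωT) + (ẋ₀/ω)·sinh(ωT) ⇒ p·(1 − cosh) = x(T) − x₀·cosh − (ẋ₀/ω)·sinh
numerator   = -0.4506 − (-0.0314)·1.456457 − (-0.5439/2.9283)·1.058899 = -0.208188
denominator = 1 − 1.456457 = -0.456457
p = -0.208188 / -0.456457 = 0.4561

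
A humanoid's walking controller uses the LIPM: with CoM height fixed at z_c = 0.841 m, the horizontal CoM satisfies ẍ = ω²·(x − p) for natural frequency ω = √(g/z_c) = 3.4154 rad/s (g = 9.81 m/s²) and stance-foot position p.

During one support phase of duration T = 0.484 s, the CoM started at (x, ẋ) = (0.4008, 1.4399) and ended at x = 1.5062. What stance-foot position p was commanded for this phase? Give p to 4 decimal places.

ωT = 3.4154·0.484 = 1.653054; cosh(ωT) = 2.707184, sinh(ωT) = 2.515720
x(T) = p + (x₀−p)·cosh(ωT) + (ẋ₀/ω)·sinh(ωT) ⇒ p·(1 − cosh) = x(T) − x₀·cosh − (ẋ₀/ω)·sinh
numerator   = 1.5062 − (0.4008)·2.707184 − (1.4399/3.4154)·2.515720 = -0.639443
denominator = 1 − 2.707184 = -1.707184
p = -0.639443 / -1.707184 = 0.3746

p = 0.3746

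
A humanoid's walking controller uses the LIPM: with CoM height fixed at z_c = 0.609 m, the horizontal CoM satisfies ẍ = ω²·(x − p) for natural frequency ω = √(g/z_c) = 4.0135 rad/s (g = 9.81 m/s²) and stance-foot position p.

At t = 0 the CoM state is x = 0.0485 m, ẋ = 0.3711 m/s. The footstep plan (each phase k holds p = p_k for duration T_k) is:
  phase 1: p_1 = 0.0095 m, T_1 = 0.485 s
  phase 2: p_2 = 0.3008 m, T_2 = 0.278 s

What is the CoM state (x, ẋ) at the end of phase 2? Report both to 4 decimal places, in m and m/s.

phase 1: p=0.0095, T=0.485, ωT=1.946547, cosh=3.573615, sinh=3.430848; start (x,ẋ)=(0.048500, 0.371100) → end (x,ẋ)=(0.466097, 1.863187)
phase 2: p=0.3008, T=0.278, ωT=1.115753, cosh=1.689767, sinh=1.362098; start (x,ẋ)=(0.466097, 1.863187) → end (x,ẋ)=(1.212441, 4.051996)

x = 1.2124, ẋ = 4.0520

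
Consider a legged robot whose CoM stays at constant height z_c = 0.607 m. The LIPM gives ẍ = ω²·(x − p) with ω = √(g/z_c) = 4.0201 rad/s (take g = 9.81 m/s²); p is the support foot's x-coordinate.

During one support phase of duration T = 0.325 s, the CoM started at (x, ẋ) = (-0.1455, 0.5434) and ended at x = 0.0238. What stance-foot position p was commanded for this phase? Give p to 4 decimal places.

ωT = 4.0201·0.325 = 1.306533; cosh(ωT) = 1.982051, sinh(ωT) = 1.711294
x(T) = p + (x₀−p)·cosh(ωT) + (ẋ₀/ω)·sinh(ωT) ⇒ p·(1 − cosh) = x(T) − x₀·cosh − (ẋ₀/ω)·sinh
numerator   = 0.0238 − (-0.1455)·1.982051 − (0.5434/4.0201)·1.711294 = 0.080872
denominator = 1 − 1.982051 = -0.982051
p = 0.080872 / -0.982051 = -0.0823

p = -0.0823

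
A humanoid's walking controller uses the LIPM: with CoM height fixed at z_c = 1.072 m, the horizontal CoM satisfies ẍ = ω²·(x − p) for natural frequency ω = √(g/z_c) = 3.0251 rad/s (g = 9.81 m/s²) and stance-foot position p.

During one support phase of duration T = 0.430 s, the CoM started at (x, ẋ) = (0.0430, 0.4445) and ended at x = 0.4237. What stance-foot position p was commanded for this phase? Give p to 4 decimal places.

ωT = 3.0251·0.430 = 1.300793; cosh(ωT) = 1.972262, sinh(ωT) = 1.699946
x(T) = p + (x₀−p)·cosh(ωT) + (ẋ₀/ω)·sinh(ωT) ⇒ p·(1 − cosh) = x(T) − x₀·cosh − (ẋ₀/ω)·sinh
numerator   = 0.4237 − (0.0430)·1.972262 − (0.4445/3.0251)·1.699946 = 0.089107
denominator = 1 − 1.972262 = -0.972262
p = 0.089107 / -0.972262 = -0.0916

p = -0.0916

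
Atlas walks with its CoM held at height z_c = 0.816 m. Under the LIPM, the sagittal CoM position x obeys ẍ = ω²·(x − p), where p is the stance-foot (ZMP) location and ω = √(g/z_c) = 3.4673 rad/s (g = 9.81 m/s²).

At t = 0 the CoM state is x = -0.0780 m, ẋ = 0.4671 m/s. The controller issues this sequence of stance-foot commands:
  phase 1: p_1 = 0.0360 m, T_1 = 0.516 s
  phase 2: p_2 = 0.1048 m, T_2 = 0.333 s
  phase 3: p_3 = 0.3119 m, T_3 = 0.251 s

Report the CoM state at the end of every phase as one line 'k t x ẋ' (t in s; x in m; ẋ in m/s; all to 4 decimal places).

phase 1: p=0.0360, T=0.516, ωT=1.789127, cosh=3.075665, sinh=2.908559; start (x,ẋ)=(-0.078000, 0.467100) → end (x,ẋ)=(0.077203, 0.286971)
phase 2: p=0.1048, T=0.333, ωT=1.154611, cosh=1.743984, sinh=1.428804; start (x,ẋ)=(0.077203, 0.286971) → end (x,ẋ)=(0.174926, 0.363754)
phase 3: p=0.3119, T=0.251, ωT=0.870292, cosh=1.403219, sinh=0.984390; start (x,ẋ)=(0.174926, 0.363754) → end (x,ẋ)=(0.222968, 0.042910)

1 0.5160 0.0772 0.2870
2 0.8490 0.1749 0.3638
3 1.1000 0.2230 0.0429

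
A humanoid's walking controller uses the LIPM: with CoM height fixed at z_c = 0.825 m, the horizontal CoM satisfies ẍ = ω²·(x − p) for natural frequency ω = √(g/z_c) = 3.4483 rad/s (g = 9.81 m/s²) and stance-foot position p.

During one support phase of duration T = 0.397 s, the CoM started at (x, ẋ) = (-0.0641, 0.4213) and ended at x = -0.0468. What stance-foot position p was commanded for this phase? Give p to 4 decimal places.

ωT = 3.4483·0.397 = 1.368975; cosh(ωT) = 2.092843, sinh(ωT) = 1.838476
x(T) = p + (x₀−p)·cosh(ωT) + (ẋ₀/ω)·sinh(ωT) ⇒ p·(1 − cosh) = x(T) − x₀·cosh − (ẋ₀/ω)·sinh
numerator   = -0.0468 − (-0.0641)·2.092843 − (0.4213/3.4483)·1.838476 = -0.137267
denominator = 1 − 2.092843 = -1.092843
p = -0.137267 / -1.092843 = 0.1256

p = 0.1256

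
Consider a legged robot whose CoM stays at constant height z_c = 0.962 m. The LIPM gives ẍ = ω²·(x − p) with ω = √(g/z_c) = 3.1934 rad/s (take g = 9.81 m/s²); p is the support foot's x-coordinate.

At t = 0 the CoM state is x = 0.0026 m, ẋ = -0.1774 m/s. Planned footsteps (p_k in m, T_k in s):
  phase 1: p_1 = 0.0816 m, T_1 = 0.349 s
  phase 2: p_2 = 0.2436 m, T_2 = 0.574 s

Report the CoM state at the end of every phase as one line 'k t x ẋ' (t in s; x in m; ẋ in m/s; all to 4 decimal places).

1 0.3490 -0.1273 -0.6426
2 0.9230 -1.5586 -5.6685

phase 1: p=0.0816, T=0.349, ωT=1.114497, cosh=1.688057, sinh=1.359977; start (x,ẋ)=(0.002600, -0.177400) → end (x,ẋ)=(-0.127306, -0.642554)
phase 2: p=0.2436, T=0.574, ωT=1.833012, cosh=3.206310, sinh=3.046379; start (x,ẋ)=(-0.127306, -0.642554) → end (x,ẋ)=(-1.558611, -5.668516)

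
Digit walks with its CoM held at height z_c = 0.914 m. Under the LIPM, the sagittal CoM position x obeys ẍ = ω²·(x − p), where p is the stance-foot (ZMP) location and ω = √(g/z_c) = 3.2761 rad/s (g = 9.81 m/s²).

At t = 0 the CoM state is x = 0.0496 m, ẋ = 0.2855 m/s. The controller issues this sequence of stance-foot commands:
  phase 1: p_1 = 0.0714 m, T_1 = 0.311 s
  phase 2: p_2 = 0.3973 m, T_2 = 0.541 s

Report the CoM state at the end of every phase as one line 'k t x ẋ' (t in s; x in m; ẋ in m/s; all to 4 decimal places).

phase 1: p=0.0714, T=0.311, ωT=1.018867, cosh=1.565529, sinh=1.204526; start (x,ẋ)=(0.049600, 0.285500) → end (x,ẋ)=(0.142241, 0.360933)
phase 2: p=0.3973, T=0.541, ωT=1.772370, cosh=3.027357, sinh=2.857427; start (x,ẋ)=(0.142241, 0.360933) → end (x,ẋ)=(-0.060047, -1.294987)

1 0.3110 0.1422 0.3609
2 0.8520 -0.0600 -1.2950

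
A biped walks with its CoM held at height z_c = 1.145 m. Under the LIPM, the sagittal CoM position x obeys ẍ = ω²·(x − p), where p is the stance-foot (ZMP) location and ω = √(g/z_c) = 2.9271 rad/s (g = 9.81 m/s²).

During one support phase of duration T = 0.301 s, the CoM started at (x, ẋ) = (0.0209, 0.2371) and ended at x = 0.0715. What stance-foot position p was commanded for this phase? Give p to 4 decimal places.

p = 0.0943

ωT = 2.9271·0.301 = 0.881057; cosh(ωT) = 1.413897, sinh(ωT) = 0.999552
x(T) = p + (x₀−p)·cosh(ωT) + (ẋ₀/ω)·sinh(ωT) ⇒ p·(1 − cosh) = x(T) − x₀·cosh − (ẋ₀/ω)·sinh
numerator   = 0.0715 − (0.0209)·1.413897 − (0.2371/2.9271)·0.999552 = -0.039016
denominator = 1 − 1.413897 = -0.413897
p = -0.039016 / -0.413897 = 0.0943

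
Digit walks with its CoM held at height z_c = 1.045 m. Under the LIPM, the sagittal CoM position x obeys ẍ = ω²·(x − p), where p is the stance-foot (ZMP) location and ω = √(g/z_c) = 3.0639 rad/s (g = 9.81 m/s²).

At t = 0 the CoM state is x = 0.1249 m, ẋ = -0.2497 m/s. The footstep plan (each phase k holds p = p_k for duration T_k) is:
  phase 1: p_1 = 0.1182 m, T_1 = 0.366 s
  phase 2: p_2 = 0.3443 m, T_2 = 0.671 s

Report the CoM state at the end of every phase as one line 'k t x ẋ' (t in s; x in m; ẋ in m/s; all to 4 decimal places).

1 0.3660 0.0178 -0.3957
2 1.0370 -1.4485 -5.4157

phase 1: p=0.1182, T=0.366, ωT=1.121387, cosh=1.697468, sinh=1.371641; start (x,ẋ)=(0.124900, -0.249700) → end (x,ẋ)=(0.017788, -0.395701)
phase 2: p=0.3443, T=0.671, ωT=2.055877, cosh=3.970834, sinh=3.842853; start (x,ẋ)=(0.017788, -0.395701) → end (x,ẋ)=(-1.448527, -5.415654)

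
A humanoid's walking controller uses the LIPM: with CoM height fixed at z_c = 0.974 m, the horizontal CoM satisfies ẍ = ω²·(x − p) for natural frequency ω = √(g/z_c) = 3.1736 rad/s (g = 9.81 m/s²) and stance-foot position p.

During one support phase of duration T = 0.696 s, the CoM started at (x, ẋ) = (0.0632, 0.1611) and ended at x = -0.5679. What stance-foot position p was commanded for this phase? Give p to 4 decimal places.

ωT = 3.1736·0.696 = 2.208826; cosh(ωT) = 4.607423, sinh(ωT) = 4.497594
x(T) = p + (x₀−p)·cosh(ωT) + (ẋ₀/ω)·sinh(ωT) ⇒ p·(1 − cosh) = x(T) − x₀·cosh − (ẋ₀/ω)·sinh
numerator   = -0.5679 − (0.0632)·4.607423 − (0.1611/3.1736)·4.497594 = -1.087398
denominator = 1 − 4.607423 = -3.607423
p = -1.087398 / -3.607423 = 0.3014

p = 0.3014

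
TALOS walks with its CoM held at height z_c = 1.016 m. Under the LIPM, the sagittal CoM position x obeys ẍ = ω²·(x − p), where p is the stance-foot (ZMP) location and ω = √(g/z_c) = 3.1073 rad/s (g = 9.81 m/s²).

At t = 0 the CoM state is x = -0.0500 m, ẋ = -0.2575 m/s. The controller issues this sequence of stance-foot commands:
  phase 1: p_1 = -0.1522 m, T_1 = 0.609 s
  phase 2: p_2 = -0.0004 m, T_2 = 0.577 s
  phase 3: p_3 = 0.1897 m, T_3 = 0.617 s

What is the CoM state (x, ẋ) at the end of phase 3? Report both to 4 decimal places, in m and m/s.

x = -0.9533, ẋ = -3.4553

phase 1: p=-0.1522, T=0.609, ωT=1.892346, cosh=3.392816, sinh=3.242098; start (x,ẋ)=(-0.050000, -0.257500) → end (x,ẋ)=(-0.074125, 0.155930)
phase 2: p=-0.0004, T=0.577, ωT=1.792912, cosh=3.086697, sinh=2.920223; start (x,ẋ)=(-0.074125, 0.155930) → end (x,ẋ)=(-0.081424, -0.187670)
phase 3: p=0.1897, T=0.617, ωT=1.917204, cosh=3.474466, sinh=3.327448; start (x,ẋ)=(-0.081424, -0.187670) → end (x,ẋ)=(-0.953278, -3.455308)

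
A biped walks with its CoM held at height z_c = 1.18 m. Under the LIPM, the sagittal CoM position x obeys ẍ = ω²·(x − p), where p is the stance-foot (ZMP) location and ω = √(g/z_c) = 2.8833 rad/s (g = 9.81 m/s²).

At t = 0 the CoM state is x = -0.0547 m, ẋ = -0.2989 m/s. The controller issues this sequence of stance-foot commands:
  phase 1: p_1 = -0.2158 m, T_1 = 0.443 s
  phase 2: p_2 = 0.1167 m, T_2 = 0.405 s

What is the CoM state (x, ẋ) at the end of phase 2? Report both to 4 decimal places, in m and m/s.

x = -0.1268, ẋ = -0.4702

phase 1: p=-0.2158, T=0.443, ωT=1.277302, cosh=1.932869, sinh=1.654080; start (x,ẋ)=(-0.054700, -0.298900) → end (x,ẋ)=(-0.075887, 0.190585)
phase 2: p=0.1167, T=0.405, ωT=1.167737, cosh=1.762889, sinh=1.451819; start (x,ẋ)=(-0.075887, 0.190585) → end (x,ẋ)=(-0.126844, -0.470193)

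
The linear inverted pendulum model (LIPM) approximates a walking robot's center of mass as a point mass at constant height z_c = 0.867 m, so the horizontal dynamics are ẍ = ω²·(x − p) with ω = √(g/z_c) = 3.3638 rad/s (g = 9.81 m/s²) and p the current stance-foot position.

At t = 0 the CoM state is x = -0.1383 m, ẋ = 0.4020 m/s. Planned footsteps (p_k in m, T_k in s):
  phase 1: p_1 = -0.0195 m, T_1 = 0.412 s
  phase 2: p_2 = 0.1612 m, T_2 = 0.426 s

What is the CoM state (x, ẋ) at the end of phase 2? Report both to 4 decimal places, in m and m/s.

phase 1: p=-0.0195, T=0.412, ωT=1.385886, cosh=2.124234, sinh=1.874132; start (x,ẋ)=(-0.138300, 0.402000) → end (x,ẋ)=(-0.047886, 0.105003)
phase 2: p=0.1612, T=0.426, ωT=1.432979, cosh=2.214881, sinh=1.976284; start (x,ẋ)=(-0.047886, 0.105003) → end (x,ẋ)=(-0.240210, -1.157398)

x = -0.2402, ẋ = -1.1574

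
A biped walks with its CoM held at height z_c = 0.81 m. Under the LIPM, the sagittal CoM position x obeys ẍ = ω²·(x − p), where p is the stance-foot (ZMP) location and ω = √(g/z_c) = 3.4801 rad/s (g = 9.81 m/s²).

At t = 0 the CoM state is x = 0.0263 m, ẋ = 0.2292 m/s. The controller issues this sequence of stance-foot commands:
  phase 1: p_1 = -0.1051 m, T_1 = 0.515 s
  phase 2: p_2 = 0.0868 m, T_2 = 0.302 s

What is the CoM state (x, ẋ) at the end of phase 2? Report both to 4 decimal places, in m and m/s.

x = 1.4743, ẋ = 5.0489

phase 1: p=-0.1051, T=0.515, ωT=1.792252, cosh=3.084769, sinh=2.918184; start (x,ẋ)=(0.026300, 0.229200) → end (x,ẋ)=(0.492431, 2.041471)
phase 2: p=0.0868, T=0.302, ωT=1.050990, cosh=1.605037, sinh=1.255445; start (x,ẋ)=(0.492431, 2.041471) → end (x,ẋ)=(1.474313, 5.048868)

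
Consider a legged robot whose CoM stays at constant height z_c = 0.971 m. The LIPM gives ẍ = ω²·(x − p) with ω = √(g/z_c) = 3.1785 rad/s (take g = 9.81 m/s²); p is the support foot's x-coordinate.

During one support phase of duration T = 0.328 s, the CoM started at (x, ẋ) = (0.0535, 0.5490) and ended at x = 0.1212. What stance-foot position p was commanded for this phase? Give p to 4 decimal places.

ωT = 3.1785·0.328 = 1.042548; cosh(ωT) = 1.594495, sinh(ωT) = 1.241940
x(T) = p + (x₀−p)·cosh(ωT) + (ẋ₀/ω)·sinh(ωT) ⇒ p·(1 − cosh) = x(T) − x₀·cosh − (ẋ₀/ω)·sinh
numerator   = 0.1212 − (0.0535)·1.594495 − (0.5490/3.1785)·1.241940 = -0.178617
denominator = 1 − 1.594495 = -0.594495
p = -0.178617 / -0.594495 = 0.3005

p = 0.3005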